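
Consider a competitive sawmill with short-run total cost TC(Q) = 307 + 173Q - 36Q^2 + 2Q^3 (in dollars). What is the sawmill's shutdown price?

Short-run supply begins at min AVC. From VC = 173Q - 36Q^2 + 2Q^3, AVC = 173 - 36Q + 2Q^2.
dAVC/dQ = -36 + 4Q = 0 gives Q = 9. min AVC = 173 - 36·9 + 2·9^2 = 11.
For P < $11 the firm produces nothing.

$11 per unit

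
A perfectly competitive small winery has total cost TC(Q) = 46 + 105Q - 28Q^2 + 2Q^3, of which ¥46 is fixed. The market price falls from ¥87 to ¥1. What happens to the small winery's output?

MC = 105 - 56Q + 6Q^2; the shutdown threshold is min AVC = ¥7 (at Q = 7).
With P = ¥87 above the shutdown price, P = MC gives Q = 9.
At P = ¥1 < min AVC = ¥7, price no longer covers variable cost at any output, so the firm shuts down: Q = 0.

Output falls from 9 to 0 (the firm shuts down)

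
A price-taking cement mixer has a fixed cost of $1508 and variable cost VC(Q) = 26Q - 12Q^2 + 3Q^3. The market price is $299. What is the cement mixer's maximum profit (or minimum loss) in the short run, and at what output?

Profit = -$38 at Q = 7

AVC = 26 - 12Q + 3Q^2; min AVC = $14 at Q = 2. Since P = $299 ≥ min AVC, the firm produces.
MC = 26 - 24Q + 9Q^2. Setting P = MC and taking the root on the rising branch gives Q* = 7.
TR = 299·7 = 2093. TC = 1508 + 623 = 2131. Profit = 2093 − 2131 = -$38.
By producing, the firm covers all variable cost plus $1470 of fixed cost; shutting down would lose the full $1508.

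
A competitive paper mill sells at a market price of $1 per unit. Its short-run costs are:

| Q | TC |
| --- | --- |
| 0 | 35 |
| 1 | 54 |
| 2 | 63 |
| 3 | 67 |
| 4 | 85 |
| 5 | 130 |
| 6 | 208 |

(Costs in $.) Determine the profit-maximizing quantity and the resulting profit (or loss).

Profit at each row (π = 1Q − TC): Q=0: -35; Q=1: -53; Q=2: -61; Q=3: -64; Q=4: -81; Q=5: -125; Q=6: -202.
Profit is highest at Q = 0. Equivalently, the lowest AVC in the table is 32/3 ≈ $10.67 at Q = 3, and P = $1 falls below it — price never covers variable cost, so the firm shuts down and loses only its fixed cost.

Q = 0 (shut down); profit = -$35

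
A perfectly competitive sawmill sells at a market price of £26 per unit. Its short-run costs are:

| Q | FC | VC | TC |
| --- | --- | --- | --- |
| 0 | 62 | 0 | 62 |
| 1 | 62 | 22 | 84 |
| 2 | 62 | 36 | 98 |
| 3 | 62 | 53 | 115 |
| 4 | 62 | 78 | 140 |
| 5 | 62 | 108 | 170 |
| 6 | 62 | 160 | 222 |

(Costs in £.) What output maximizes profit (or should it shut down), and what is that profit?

Profit at each row (π = 26Q − TC): Q=0: -62; Q=1: -58; Q=2: -46; Q=3: -37; Q=4: -36; Q=5: -40; Q=6: -66.
Profit is maximized at Q = 4. AVC there is 78/4 = £19.50 ≤ P, so producing beats shutting down (which would give -£62).

Q = 4; profit = -£36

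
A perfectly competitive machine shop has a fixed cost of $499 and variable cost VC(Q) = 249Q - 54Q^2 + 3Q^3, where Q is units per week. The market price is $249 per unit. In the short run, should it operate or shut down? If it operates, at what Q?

Strip out fixed cost: VC = 249Q - 54Q^2 + 3Q^3. Then AVC = 249 - 54Q + 3Q^2 and MC = 249 - 108Q + 9Q^2.
AVC hits its minimum where MC = AVC, at Q = 9, giving min AVC = 249 - 54·9 + 3·9^2 = $6.
Since P = $249 ≥ min AVC = $6, price covers variable cost and the firm should produce.
P = MC gives -108Q + 9Q^2 = 0, with roots 0 and 12. Take the larger (rising MC): Q* = 12.
Check: AVC at Q = 12 is $33 ≤ P, so revenue covers variable cost.
Profit = P·Q − TC = 249·12 − 895 = $2093.

Produce at Q = 12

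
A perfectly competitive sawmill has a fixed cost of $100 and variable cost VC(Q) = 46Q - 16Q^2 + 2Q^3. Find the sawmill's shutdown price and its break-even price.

AVC = 46 - 16Q + 2Q^2; minimized at Q = 4, giving min AVC = $14. That is the shutdown price.
ATC = 100/Q + 46 - 16Q + 2Q^2. Setting dATC/dQ = −100/Q^2 − 16 + 4Q = 0 gives Q = 5 (since 4·5^3 − 16·5^2 = 100).
min ATC = 100/5 + 46 − 16·5 + 2·5^2 = $36. That is the break-even price.
For $14 ≤ P < $36 the firm produces at a loss; below $14 it shuts down.

Shutdown price = $14; break-even price = $36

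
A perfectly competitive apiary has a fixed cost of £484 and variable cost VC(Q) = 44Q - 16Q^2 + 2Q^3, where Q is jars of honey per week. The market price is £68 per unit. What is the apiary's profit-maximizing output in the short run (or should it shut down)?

Produce at Q = 6

From TC, MC = TC'(Q) = 44 - 32Q + 6Q^2 and AVC = VC/Q = 44 - 16Q + 2Q^2.
AVC is minimized where dAVC/dQ = -16 + 4Q = 0, at Q = 4; min AVC = 44 - 16·4 + 2·4^2 = £12.
P = £68 exceeds min AVC = £12, so the firm stays open.
P = MC gives -24 - 32Q + 6Q^2 = 0, with roots -2/3 and 6. Take the larger (rising MC): Q* = 6.
Check: AVC at Q = 6 is £20 ≤ P, so revenue covers variable cost.
Profit = P·Q − TC = 68·6 − 604 = -£196, a loss, but smaller than the £484 fixed cost the firm would lose by shutting down.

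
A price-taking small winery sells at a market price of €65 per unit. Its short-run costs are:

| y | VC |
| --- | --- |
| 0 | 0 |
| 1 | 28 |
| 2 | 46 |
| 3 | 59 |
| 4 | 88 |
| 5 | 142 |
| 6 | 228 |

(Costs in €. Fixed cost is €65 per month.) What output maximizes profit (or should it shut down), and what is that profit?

y = 5; profit = €118

Tabulate TR − TC: y=0: -65; y=1: -28; y=2: 19; y=3: 71; y=4: 107; y=5: 118; y=6: 97.
Profit is maximized at y = 5. AVC there is 142/5 = €28.40 ≤ P, so producing beats shutting down (which would give -€65).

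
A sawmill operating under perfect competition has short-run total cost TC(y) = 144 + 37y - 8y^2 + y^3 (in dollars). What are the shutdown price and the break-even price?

Shutdown price = $21; break-even price = $49

Shutdown price = min AVC. AVC = 37 - 8y + y^2, with vertex at y = 4 and minimum $21.
ATC = 144/y + 37 - 8y + y^2. Setting dATC/dy = −144/y^2 − 8 + 2y = 0 gives y = 6 (since 2·6^3 − 8·6^2 = 144).
min ATC = 144/6 + 37 − 8·6 + 6^2 = $49. That is the break-even price.
Between these two prices the firm operates at a loss; above $49 it earns a profit.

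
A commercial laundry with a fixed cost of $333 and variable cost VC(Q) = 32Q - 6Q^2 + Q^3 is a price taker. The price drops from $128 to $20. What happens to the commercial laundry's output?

Output falls from 8 to 0 (the firm shuts down)

MC = 32 - 12Q + 3Q^2; the shutdown threshold is min AVC = $23 (at Q = 3).
With P = $128 above the shutdown price, P = MC gives Q = 8.
At P = $20 < min AVC = $23, price no longer covers variable cost at any output, so the firm shuts down: Q = 0.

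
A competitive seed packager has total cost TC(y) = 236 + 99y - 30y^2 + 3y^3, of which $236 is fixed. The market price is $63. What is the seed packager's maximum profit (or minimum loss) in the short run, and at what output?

AVC = 99 - 30y + 3y^2 has its minimum $24 at y = 5; price $63 clears that bar, so the firm operates.
MC = 99 - 60y + 9y^2. Setting P = MC and taking the root on the rising branch gives y* = 6.
TR = 63·6 = 378. TC = 236 + 162 = 398. Profit = 378 − 398 = -$20.
By producing, the firm covers all variable cost plus $216 of fixed cost; shutting down would lose the full $236.

Profit = -$20 at y = 6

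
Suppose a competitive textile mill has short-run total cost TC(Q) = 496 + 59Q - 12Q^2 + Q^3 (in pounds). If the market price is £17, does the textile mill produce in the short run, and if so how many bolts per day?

Shut down

From TC, MC = TC'(Q) = 59 - 24Q + 3Q^2 and AVC = VC/Q = 59 - 12Q + Q^2.
AVC is minimized where dAVC/dQ = -12 + 2Q = 0, at Q = 6; min AVC = 59 - 12·6 + 6^2 = £23.
P = £17 lies below min AVC = £23; no output level covers variable cost.
Shutting down limits the loss to fixed cost, £496.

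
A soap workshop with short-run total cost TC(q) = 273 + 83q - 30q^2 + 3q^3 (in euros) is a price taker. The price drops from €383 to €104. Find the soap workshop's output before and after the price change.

Output falls from 10 to 7

AVC = 83 - 30q + 3q^2, minimized at q = 5 where min AVC = €8. MC = 83 - 60q + 9q^2.
At P = €383 ≥ min AVC, set P = MC on the rising branch: q = 10.
At P = €104 ≥ min AVC, set P = MC: q = 7. The firm stays open but cuts output.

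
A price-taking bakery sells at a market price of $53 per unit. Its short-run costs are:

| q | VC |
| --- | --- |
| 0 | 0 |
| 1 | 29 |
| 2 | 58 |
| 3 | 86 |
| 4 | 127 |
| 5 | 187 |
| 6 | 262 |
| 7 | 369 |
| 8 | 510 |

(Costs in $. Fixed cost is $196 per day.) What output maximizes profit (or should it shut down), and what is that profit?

q = 4; profit = -$111

Tabulate TR − TC: q=0: -196; q=1: -172; q=2: -148; q=3: -123; q=4: -111; q=5: -118; q=6: -140; q=7: -194; q=8: -282.
Profit is maximized at q = 4. AVC there is 127/4 = $31.75 ≤ P, so producing beats shutting down (which would give -$196).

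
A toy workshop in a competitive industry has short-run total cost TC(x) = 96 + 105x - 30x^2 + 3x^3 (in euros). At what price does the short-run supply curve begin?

€30 per unit

Short-run supply begins at min AVC. From VC = 105x - 30x^2 + 3x^3, AVC = 105 - 30x + 3x^2.
dAVC/dx = -30 + 6x = 0 gives x = 5. min AVC = 105 - 30·5 + 3·5^2 = 30.
The firm shuts down for any P below €30.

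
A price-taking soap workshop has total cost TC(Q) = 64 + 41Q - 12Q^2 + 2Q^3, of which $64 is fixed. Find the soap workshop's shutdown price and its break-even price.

AVC = 41 - 12Q + 2Q^2; minimized at Q = 3, giving min AVC = $23. That is the shutdown price.
ATC = 64/Q + 41 - 12Q + 2Q^2. Setting dATC/dQ = −64/Q^2 − 12 + 4Q = 0 gives Q = 4 (since 4·4^3 − 12·4^2 = 64).
min ATC = 64/4 + 41 − 12·4 + 2·4^2 = $41. That is the break-even price.
Between these two prices the firm operates at a loss; above $41 it earns a profit.

Shutdown price = $23; break-even price = $41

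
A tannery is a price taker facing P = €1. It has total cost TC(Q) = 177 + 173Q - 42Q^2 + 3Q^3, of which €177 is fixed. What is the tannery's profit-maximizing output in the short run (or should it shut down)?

Strip out fixed cost: VC = 173Q - 42Q^2 + 3Q^3. Then AVC = 173 - 42Q + 3Q^2 and MC = 173 - 84Q + 9Q^2.
AVC hits its minimum where MC = AVC, at Q = 7, giving min AVC = 173 - 42·7 + 3·7^2 = €26.
Since P = €1 < min AVC = €26, price fails to cover variable cost at any output.
The firm minimizes its loss by shutting down and losing only its fixed cost of €177.

Shut down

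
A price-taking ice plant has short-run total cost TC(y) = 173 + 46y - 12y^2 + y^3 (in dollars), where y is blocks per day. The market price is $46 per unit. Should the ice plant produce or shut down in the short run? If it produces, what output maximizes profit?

From TC, MC = TC'(y) = 46 - 24y + 3y^2 and AVC = VC/y = 46 - 12y + y^2.
The AVC parabola has its vertex at y = 12/2 = 6, where AVC = 46 - 12·6 + 6^2 = $10.
Because $46 ≥ $10, revenue can cover variable cost; the firm operates.
Solving P = MC: -24y + 3y^2 = 0 ⇒ y = 0 or 8. On the upward-sloping branch, y* = 8.
Check: AVC at y = 8 is $14 ≤ P, so revenue covers variable cost.
Profit = P·y − TC = 46·8 − 285 = $83.

Produce at y = 8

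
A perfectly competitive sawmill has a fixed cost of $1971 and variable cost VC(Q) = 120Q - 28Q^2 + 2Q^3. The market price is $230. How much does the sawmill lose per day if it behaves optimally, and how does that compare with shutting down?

AVC = 120 - 28Q + 2Q^2 has its minimum $22 at Q = 7; price $230 clears that bar, so the firm operates.
MC = 120 - 56Q + 6Q^2. Setting P = MC and taking the root on the rising branch gives Q* = 11.
TR = 230·11 = 2530. TC = 1971 + 594 = 2565. Profit = 2530 − 2565 = -$35.
By producing, the firm covers all variable cost plus $1936 of fixed cost; shutting down would lose the full $1971.

Profit = -$35 at Q = 11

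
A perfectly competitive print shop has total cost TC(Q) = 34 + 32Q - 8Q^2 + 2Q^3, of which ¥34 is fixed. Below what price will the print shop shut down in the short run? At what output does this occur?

The shutdown price is the minimum of AVC. VC = 32Q - 8Q^2 + 2Q^3, so AVC = 32 - 8Q + 2Q^2.
dAVC/dQ = -8 + 4Q = 0 gives Q = 2. min AVC = 32 - 8·2 + 2·2^2 = 24.
For P < ¥24 the firm produces nothing.

¥24 per unit, at Q = 2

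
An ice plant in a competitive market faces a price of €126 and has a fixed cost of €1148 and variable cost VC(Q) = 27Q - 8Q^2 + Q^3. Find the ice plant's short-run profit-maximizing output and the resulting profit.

Profit = -€338 at Q = 9

AVC = 27 - 8Q + Q^2 has its minimum €11 at Q = 4; price €126 clears that bar, so the firm operates.
With MC = 27 - 16Q + 3Q^2, P = MC on the upward-sloping part at Q* = 9.
TR = 126·9 = 1134. TC = 1148 + 324 = 1472. Profit = 1134 − 1472 = -€338.
By producing, the firm covers all variable cost plus €810 of fixed cost; shutting down would lose the full €1148.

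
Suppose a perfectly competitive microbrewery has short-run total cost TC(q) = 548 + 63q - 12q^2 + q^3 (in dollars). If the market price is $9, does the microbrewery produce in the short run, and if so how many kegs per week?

Shut down

Strip out fixed cost: VC = 63q - 12q^2 + q^3. Then AVC = 63 - 12q + q^2 and MC = 63 - 24q + 3q^2.
The AVC parabola has its vertex at q = 12/2 = 6, where AVC = 63 - 12·6 + 6^2 = $27.
Since P = $9 < min AVC = $27, price fails to cover variable cost at any output.
Best response: produce nothing and absorb the $548 fixed cost.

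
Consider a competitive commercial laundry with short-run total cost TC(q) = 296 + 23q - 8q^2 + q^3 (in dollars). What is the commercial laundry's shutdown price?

$7 per unit

The shutdown price is the minimum of AVC. VC = 23q - 8q^2 + q^3, so AVC = 23 - 8q + q^2.
At the minimum of AVC, MC = AVC. MC = 23 - 16q + 3q^2; setting MC = AVC gives 2q^2 - 8q = 0, so q = 4. min AVC = 7.
So the shutdown price is $7.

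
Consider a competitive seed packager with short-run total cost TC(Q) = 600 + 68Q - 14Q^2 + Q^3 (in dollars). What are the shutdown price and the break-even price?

Shutdown price = $19; break-even price = $88

AVC = 68 - 14Q + Q^2; minimized at Q = 7, giving min AVC = $19. That is the shutdown price.
ATC = 600/Q + 68 - 14Q + Q^2. Setting dATC/dQ = −600/Q^2 − 14 + 2Q = 0 gives Q = 10 (since 2·10^3 − 14·10^2 = 600).
min ATC = 600/10 + 68 − 14·10 + 10^2 = $88. That is the break-even price.
Between these two prices the firm operates at a loss; above $88 it earns a profit.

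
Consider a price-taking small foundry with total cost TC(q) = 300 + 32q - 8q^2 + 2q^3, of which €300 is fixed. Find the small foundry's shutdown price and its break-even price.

Shutdown price = €24; break-even price = €102

Shutdown price = min AVC. AVC = 32 - 8q + 2q^2, with vertex at q = 2 and minimum €24.
ATC = 300/q + 32 - 8q + 2q^2. Setting dATC/dq = −300/q^2 − 8 + 4q = 0 gives q = 5 (since 4·5^3 − 8·5^2 = 300).
min ATC = 300/5 + 32 − 8·5 + 2·5^2 = €102. That is the break-even price.
Between these two prices the firm operates at a loss; above €102 it earns a profit.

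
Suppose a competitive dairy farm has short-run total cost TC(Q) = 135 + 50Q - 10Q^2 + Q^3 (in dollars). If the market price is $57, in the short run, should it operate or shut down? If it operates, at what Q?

Variable cost is VC = 50Q - 10Q^2 + Q^3, so AVC = VC/Q = 50 - 10Q + Q^2 and MC = dTC/dQ = 50 - 20Q + 3Q^2.
AVC hits its minimum where MC = AVC, at Q = 5, giving min AVC = 50 - 10·5 + 5^2 = $25.
Since P = $57 ≥ min AVC = $25, price covers variable cost and the firm should produce.
Solving P = MC: -7 - 20Q + 3Q^2 = 0 ⇒ Q = -1/3 or 7. On the upward-sloping branch, Q* = 7.
Check: AVC at Q = 7 is $29 ≤ P, so revenue covers variable cost.
Profit = P·Q − TC = 57·7 − 338 = $61.

Produce at Q = 7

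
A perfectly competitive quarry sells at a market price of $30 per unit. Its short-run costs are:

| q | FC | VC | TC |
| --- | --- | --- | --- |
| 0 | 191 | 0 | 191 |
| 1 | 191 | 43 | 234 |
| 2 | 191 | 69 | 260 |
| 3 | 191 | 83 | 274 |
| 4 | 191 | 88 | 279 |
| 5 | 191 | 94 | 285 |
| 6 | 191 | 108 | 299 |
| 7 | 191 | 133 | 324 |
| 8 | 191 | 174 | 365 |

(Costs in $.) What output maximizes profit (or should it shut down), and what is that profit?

Profit at each row (π = 30q − TC): q=0: -191; q=1: -204; q=2: -200; q=3: -184; q=4: -159; q=5: -135; q=6: -119; q=7: -114; q=8: -125.
Profit is maximized at q = 7. AVC there is 133/7 = $19 ≤ P, so producing beats shutting down (which would give -$191).

q = 7; profit = -$114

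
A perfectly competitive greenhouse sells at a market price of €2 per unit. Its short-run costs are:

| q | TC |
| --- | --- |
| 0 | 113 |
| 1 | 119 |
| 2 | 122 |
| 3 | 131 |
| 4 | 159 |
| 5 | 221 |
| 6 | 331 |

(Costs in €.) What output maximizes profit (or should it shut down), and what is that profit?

Tabulate TR − TC: q=0: -113; q=1: -117; q=2: -118; q=3: -125; q=4: -151; q=5: -211; q=6: -319.
Profit is highest at q = 0. Equivalently, the lowest AVC in the table is 9/2 ≈ €4.50 at q = 2, and P = €2 falls below it — price never covers variable cost, so the firm shuts down and loses only its fixed cost.

q = 0 (shut down); profit = -€113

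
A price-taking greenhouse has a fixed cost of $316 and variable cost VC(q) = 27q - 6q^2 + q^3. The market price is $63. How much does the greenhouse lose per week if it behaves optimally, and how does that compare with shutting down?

AVC = 27 - 6q + q^2; min AVC = $18 at q = 3. Since P = $63 ≥ min AVC, the firm produces.
MC = 27 - 12q + 3q^2. Setting P = MC and taking the root on the rising branch gives q* = 6.
TR = 63·6 = 378. TC = 316 + 162 = 478. Profit = 378 − 478 = -$100.
Shutting down would mean losing the fixed cost of $316, so operating at a loss of $100 is better by $216.

Profit = -$100 at q = 6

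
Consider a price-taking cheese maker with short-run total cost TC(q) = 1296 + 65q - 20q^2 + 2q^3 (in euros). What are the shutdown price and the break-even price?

Shutdown price = min AVC. AVC = 65 - 20q + 2q^2, with vertex at q = 5 and minimum €15.
ATC = 1296/q + 65 - 20q + 2q^2. Setting dATC/dq = −1296/q^2 − 20 + 4q = 0 gives q = 9 (since 4·9^3 − 20·9^2 = 1296).
min ATC = 1296/9 + 65 − 20·9 + 2·9^2 = €191. That is the break-even price.
For €15 ≤ P < €191 the firm produces at a loss; below €15 it shuts down.

Shutdown price = €15; break-even price = €191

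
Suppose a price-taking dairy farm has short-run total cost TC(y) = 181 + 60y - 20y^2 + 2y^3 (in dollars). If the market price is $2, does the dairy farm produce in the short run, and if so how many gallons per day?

Shut down

Strip out fixed cost: VC = 60y - 20y^2 + 2y^3. Then AVC = 60 - 20y + 2y^2 and MC = 60 - 40y + 6y^2.
The AVC parabola has its vertex at y = 20/4 = 5, where AVC = 60 - 20·5 + 2·5^2 = $10.
With P < min AVC ($2 < $10), every unit sold adds to the loss.
The firm minimizes its loss by shutting down and losing only its fixed cost of $181.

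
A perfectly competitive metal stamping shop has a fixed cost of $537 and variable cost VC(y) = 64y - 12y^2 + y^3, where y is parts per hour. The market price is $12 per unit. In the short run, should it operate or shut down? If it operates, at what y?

Shut down

Strip out fixed cost: VC = 64y - 12y^2 + y^3. Then AVC = 64 - 12y + y^2 and MC = 64 - 24y + 3y^2.
AVC hits its minimum where MC = AVC, at y = 6, giving min AVC = 64 - 12·6 + 6^2 = $28.
P = $12 lies below min AVC = $28; no output level covers variable cost.
Shutting down limits the loss to fixed cost, $537.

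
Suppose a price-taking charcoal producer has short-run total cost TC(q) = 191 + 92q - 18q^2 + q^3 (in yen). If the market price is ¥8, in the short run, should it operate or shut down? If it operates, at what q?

Shut down

Variable cost is VC = 92q - 18q^2 + q^3, so AVC = VC/q = 92 - 18q + q^2 and MC = dTC/dq = 92 - 36q + 3q^2.
The AVC parabola has its vertex at q = 18/2 = 9, where AVC = 92 - 18·9 + 9^2 = ¥11.
With P < min AVC (¥8 < ¥11), every unit sold adds to the loss.
The firm minimizes its loss by shutting down and losing only its fixed cost of ¥191.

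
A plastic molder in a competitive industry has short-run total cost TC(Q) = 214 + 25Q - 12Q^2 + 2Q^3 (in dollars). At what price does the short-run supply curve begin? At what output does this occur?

Short-run supply begins at min AVC. From VC = 25Q - 12Q^2 + 2Q^3, AVC = 25 - 12Q + 2Q^2.
At the minimum of AVC, MC = AVC. MC = 25 - 24Q + 6Q^2; setting MC = AVC gives 4Q^2 - 12Q = 0, so Q = 3. min AVC = 7.
So the shutdown price is $7.

$7 per unit, at Q = 3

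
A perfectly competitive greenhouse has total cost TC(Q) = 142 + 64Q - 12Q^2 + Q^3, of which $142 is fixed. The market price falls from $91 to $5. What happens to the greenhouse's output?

Output falls from 9 to 0 (the firm shuts down)

MC = 64 - 24Q + 3Q^2; the shutdown threshold is min AVC = $28 (at Q = 6).
With P = $91 above the shutdown price, P = MC gives Q = 9.
At P = $5 < min AVC = $28, price no longer covers variable cost at any output, so the firm shuts down: Q = 0.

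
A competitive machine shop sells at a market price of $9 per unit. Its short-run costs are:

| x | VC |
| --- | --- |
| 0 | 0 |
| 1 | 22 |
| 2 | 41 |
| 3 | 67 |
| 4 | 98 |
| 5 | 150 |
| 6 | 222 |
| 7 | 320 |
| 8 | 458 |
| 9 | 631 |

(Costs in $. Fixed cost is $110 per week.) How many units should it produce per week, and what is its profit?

Compute π = P·x − TC at each output: x=0: -110; x=1: -123; x=2: -133; x=3: -150; x=4: -172; x=5: -215; x=6: -278; x=7: -367; x=8: -496; x=9: -660.
Profit is highest at x = 0. Equivalently, the lowest AVC in the table is 41/2 ≈ $20.50 at x = 2, and P = $9 falls below it — price never covers variable cost, so the firm shuts down and loses only its fixed cost.

x = 0 (shut down); profit = -$110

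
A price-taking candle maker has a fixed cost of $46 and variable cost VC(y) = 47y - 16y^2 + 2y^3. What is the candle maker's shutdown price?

$15 per unit

The shutdown price is the minimum of AVC. VC = 47y - 16y^2 + 2y^3, so AVC = 47 - 16y + 2y^2.
At the minimum of AVC, MC = AVC. MC = 47 - 32y + 6y^2; setting MC = AVC gives 4y^2 - 16y = 0, so y = 4. min AVC = 15.
For P < $15 the firm produces nothing.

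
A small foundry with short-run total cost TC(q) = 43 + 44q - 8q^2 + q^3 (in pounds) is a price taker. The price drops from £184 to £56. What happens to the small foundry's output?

AVC = 44 - 8q + q^2, minimized at q = 4 where min AVC = £28. MC = 44 - 16q + 3q^2.
With P = £184 above the shutdown price, P = MC gives q = 10.
At P = £56 ≥ min AVC, set P = MC: q = 6. The firm stays open but cuts output.

Output falls from 10 to 6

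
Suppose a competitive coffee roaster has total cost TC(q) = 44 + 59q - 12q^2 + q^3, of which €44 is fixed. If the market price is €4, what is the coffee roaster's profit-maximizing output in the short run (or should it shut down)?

Shut down

From TC, MC = TC'(q) = 59 - 24q + 3q^2 and AVC = VC/q = 59 - 12q + q^2.
AVC is minimized where dAVC/dq = -12 + 2q = 0, at q = 6; min AVC = 59 - 12·6 + 6^2 = €23.
With P < min AVC (€4 < €23), every unit sold adds to the loss.
The firm minimizes its loss by shutting down and losing only its fixed cost of €44.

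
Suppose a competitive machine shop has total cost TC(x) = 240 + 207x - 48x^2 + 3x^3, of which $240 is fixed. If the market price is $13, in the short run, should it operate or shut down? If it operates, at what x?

From TC, MC = TC'(x) = 207 - 96x + 9x^2 and AVC = VC/x = 207 - 48x + 3x^2.
The AVC parabola has its vertex at x = 48/6 = 8, where AVC = 207 - 48·8 + 3·8^2 = $15.
With P < min AVC ($13 < $15), every unit sold adds to the loss.
Best response: produce nothing and absorb the $240 fixed cost.

Shut down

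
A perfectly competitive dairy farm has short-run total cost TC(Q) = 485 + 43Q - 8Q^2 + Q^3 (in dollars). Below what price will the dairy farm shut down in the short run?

The firm shuts down when price falls below the minimum of average variable cost. AVC = VC/Q = 43 - 8Q + Q^2.
dAVC/dQ = -8 + 2Q = 0 gives Q = 4. min AVC = 43 - 8·4 + 4^2 = 27.
So the shutdown price is $27.

$27 per unit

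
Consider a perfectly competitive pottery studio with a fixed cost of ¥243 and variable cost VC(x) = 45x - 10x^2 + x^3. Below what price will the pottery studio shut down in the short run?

¥20 per unit

Short-run supply begins at min AVC. From VC = 45x - 10x^2 + x^3, AVC = 45 - 10x + x^2.
At the minimum of AVC, MC = AVC. MC = 45 - 20x + 3x^2; setting MC = AVC gives 2x^2 - 10x = 0, so x = 5. min AVC = 20.
The firm shuts down for any P below ¥20.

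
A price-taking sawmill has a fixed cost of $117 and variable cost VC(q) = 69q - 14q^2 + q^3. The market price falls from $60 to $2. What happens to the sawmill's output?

Output falls from 9 to 0 (the firm shuts down)

MC = 69 - 28q + 3q^2; the shutdown threshold is min AVC = $20 (at q = 7).
At P = $60 ≥ min AVC, set P = MC on the rising branch: q = 9.
At P = $2 < min AVC = $20, price no longer covers variable cost at any output, so the firm shuts down: q = 0.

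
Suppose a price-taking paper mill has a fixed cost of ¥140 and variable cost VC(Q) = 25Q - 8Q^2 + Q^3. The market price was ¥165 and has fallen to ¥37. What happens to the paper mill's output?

Output falls from 10 to 6

AVC = 25 - 8Q + Q^2, minimized at Q = 4 where min AVC = ¥9. MC = 25 - 16Q + 3Q^2.
At P = ¥165 ≥ min AVC, set P = MC on the rising branch: Q = 10.
At P = ¥37 ≥ min AVC, set P = MC: Q = 6. The firm stays open but cuts output.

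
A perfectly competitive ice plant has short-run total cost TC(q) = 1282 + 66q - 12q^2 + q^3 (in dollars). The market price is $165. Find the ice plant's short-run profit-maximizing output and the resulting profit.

AVC = 66 - 12q + q^2 has its minimum $30 at q = 6; price $165 clears that bar, so the firm operates.
With MC = 66 - 24q + 3q^2, P = MC on the upward-sloping part at q* = 11.
TR = 165·11 = 1815. TC = 1282 + 605 = 1887. Profit = 1815 − 1887 = -$72.
By producing, the firm covers all variable cost plus $1210 of fixed cost; shutting down would lose the full $1282.

Profit = -$72 at q = 11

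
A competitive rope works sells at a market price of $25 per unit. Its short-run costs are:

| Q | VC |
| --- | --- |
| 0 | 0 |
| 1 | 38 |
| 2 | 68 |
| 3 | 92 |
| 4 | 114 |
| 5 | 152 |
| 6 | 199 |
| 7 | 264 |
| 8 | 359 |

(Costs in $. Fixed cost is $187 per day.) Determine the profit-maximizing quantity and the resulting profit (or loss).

Q = 0 (shut down); profit = -$187

Tabulate TR − TC: Q=0: -187; Q=1: -200; Q=2: -205; Q=3: -204; Q=4: -201; Q=5: -214; Q=6: -236; Q=7: -276; Q=8: -346.
Profit is highest at Q = 0. Equivalently, the lowest AVC in the table is 114/4 ≈ $28.50 at Q = 4, and P = $25 falls below it — price never covers variable cost, so the firm shuts down and loses only its fixed cost.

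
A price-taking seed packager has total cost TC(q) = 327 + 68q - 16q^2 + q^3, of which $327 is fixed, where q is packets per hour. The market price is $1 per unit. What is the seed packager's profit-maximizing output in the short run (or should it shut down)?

Shut down

From TC, MC = TC'(q) = 68 - 32q + 3q^2 and AVC = VC/q = 68 - 16q + q^2.
The AVC parabola has its vertex at q = 16/2 = 8, where AVC = 68 - 16·8 + 8^2 = $4.
Since P = $1 < min AVC = $4, price fails to cover variable cost at any output.
Shutting down limits the loss to fixed cost, $327.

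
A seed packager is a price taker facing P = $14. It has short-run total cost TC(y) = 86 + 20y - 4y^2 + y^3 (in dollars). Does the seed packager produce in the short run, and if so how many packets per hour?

From TC, MC = TC'(y) = 20 - 8y + 3y^2 and AVC = VC/y = 20 - 4y + y^2.
The AVC parabola has its vertex at y = 4/2 = 2, where AVC = 20 - 4·2 + 2^2 = $16.
With P < min AVC ($14 < $16), every unit sold adds to the loss.
Best response: produce nothing and absorb the $86 fixed cost.

Shut down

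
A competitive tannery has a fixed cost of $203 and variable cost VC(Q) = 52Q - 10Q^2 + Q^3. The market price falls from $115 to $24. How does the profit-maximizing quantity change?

Output falls from 9 to 0 (the firm shuts down)

AVC = 52 - 10Q + Q^2, minimized at Q = 5 where min AVC = $27. MC = 52 - 20Q + 3Q^2.
At P = $115 ≥ min AVC, set P = MC on the rising branch: Q = 9.
At P = $24 < min AVC = $27, price no longer covers variable cost at any output, so the firm shuts down: Q = 0.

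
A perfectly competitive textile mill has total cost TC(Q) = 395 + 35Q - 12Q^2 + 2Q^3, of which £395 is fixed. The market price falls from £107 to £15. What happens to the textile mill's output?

AVC = 35 - 12Q + 2Q^2, minimized at Q = 3 where min AVC = £17. MC = 35 - 24Q + 6Q^2.
At P = £107 ≥ min AVC, set P = MC on the rising branch: Q = 6.
At P = £15 < min AVC = £17, price no longer covers variable cost at any output, so the firm shuts down: Q = 0.

Output falls from 6 to 0 (the firm shuts down)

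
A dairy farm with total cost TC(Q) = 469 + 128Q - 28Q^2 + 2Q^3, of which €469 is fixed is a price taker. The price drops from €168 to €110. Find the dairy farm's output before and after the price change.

Output falls from 10 to 9

AVC = 128 - 28Q + 2Q^2, minimized at Q = 7 where min AVC = €30. MC = 128 - 56Q + 6Q^2.
At P = €168 ≥ min AVC, set P = MC on the rising branch: Q = 10.
At P = €110 ≥ min AVC, set P = MC: Q = 9. The firm stays open but cuts output.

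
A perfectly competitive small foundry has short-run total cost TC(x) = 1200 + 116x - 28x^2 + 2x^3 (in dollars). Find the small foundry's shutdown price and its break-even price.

Shutdown price = $18; break-even price = $156

AVC = 116 - 28x + 2x^2; minimized at x = 7, giving min AVC = $18. That is the shutdown price.
ATC = 1200/x + 116 - 28x + 2x^2. Setting dATC/dx = −1200/x^2 − 28 + 4x = 0 gives x = 10 (since 4·10^3 − 28·10^2 = 1200).
min ATC = 1200/10 + 116 − 28·10 + 2·10^2 = $156. That is the break-even price.
Between these two prices the firm operates at a loss; above $156 it earns a profit.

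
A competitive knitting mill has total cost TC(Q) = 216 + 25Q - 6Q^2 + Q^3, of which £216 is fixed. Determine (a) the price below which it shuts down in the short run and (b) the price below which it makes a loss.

Shutdown price = £16; break-even price = £61

Shutdown price = min AVC. AVC = 25 - 6Q + Q^2, with vertex at Q = 3 and minimum £16.
ATC = 216/Q + 25 - 6Q + Q^2. Setting dATC/dQ = −216/Q^2 − 6 + 2Q = 0 gives Q = 6 (since 2·6^3 − 6·6^2 = 216).
min ATC = 216/6 + 25 − 6·6 + 6^2 = £61. That is the break-even price.
For £16 ≤ P < £61 the firm produces at a loss; below £16 it shuts down.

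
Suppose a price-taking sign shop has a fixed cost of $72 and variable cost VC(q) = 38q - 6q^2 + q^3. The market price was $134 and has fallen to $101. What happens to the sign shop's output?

AVC = 38 - 6q + q^2, minimized at q = 3 where min AVC = $29. MC = 38 - 12q + 3q^2.
With P = $134 above the shutdown price, P = MC gives q = 8.
At P = $101 ≥ min AVC, set P = MC: q = 7. The firm stays open but cuts output.

Output falls from 8 to 7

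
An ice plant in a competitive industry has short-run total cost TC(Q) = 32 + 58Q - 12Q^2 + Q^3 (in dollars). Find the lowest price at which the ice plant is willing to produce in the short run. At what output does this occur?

The shutdown price is the minimum of AVC. VC = 58Q - 12Q^2 + Q^3, so AVC = 58 - 12Q + Q^2.
dAVC/dQ = -12 + 2Q = 0 gives Q = 6. min AVC = 58 - 12·6 + 6^2 = 22.
The firm shuts down for any P below $22.

$22 per unit, at Q = 6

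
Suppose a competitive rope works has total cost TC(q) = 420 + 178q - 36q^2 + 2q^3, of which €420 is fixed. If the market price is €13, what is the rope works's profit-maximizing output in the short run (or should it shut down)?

Variable cost is VC = 178q - 36q^2 + 2q^3, so AVC = VC/q = 178 - 36q + 2q^2 and MC = dTC/dq = 178 - 72q + 6q^2.
AVC is minimized where dAVC/dq = -36 + 4q = 0, at q = 9; min AVC = 178 - 36·9 + 2·9^2 = €16.
Since P = €13 < min AVC = €16, price fails to cover variable cost at any output.
Shutting down limits the loss to fixed cost, €420.

Shut down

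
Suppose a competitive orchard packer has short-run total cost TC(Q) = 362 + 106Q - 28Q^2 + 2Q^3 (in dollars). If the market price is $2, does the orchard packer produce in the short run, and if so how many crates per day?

Shut down

Variable cost is VC = 106Q - 28Q^2 + 2Q^3, so AVC = VC/Q = 106 - 28Q + 2Q^2 and MC = dTC/dQ = 106 - 56Q + 6Q^2.
AVC hits its minimum where MC = AVC, at Q = 7, giving min AVC = 106 - 28·7 + 2·7^2 = $8.
P = $2 lies below min AVC = $8; no output level covers variable cost.
The firm minimizes its loss by shutting down and losing only its fixed cost of $362.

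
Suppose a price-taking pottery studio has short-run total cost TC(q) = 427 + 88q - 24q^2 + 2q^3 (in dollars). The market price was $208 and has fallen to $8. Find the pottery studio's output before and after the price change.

AVC = 88 - 24q + 2q^2, minimized at q = 6 where min AVC = $16. MC = 88 - 48q + 6q^2.
With P = $208 above the shutdown price, P = MC gives q = 10.
At P = $8 < min AVC = $16, price no longer covers variable cost at any output, so the firm shuts down: q = 0.

Output falls from 10 to 0 (the firm shuts down)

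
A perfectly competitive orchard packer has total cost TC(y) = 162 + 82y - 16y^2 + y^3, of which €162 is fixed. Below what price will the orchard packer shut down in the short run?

€18 per unit

The firm shuts down when price falls below the minimum of average variable cost. AVC = VC/y = 82 - 16y + y^2.
At the minimum of AVC, MC = AVC. MC = 82 - 32y + 3y^2; setting MC = AVC gives 2y^2 - 16y = 0, so y = 8. min AVC = 18.
The firm shuts down for any P below €18.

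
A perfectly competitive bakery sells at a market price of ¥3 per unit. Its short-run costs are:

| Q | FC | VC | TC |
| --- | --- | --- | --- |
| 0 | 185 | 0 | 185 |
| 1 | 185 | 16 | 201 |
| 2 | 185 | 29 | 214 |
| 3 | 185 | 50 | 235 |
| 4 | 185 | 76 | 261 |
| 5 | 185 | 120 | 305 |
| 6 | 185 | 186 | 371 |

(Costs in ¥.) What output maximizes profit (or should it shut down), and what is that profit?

Q = 0 (shut down); profit = -¥185

Profit at each row (π = 3Q − TC): Q=0: -185; Q=1: -198; Q=2: -208; Q=3: -226; Q=4: -249; Q=5: -290; Q=6: -353.
Profit is highest at Q = 0. Equivalently, the lowest AVC in the table is 29/2 ≈ ¥14.50 at Q = 2, and P = ¥3 falls below it — price never covers variable cost, so the firm shuts down and loses only its fixed cost.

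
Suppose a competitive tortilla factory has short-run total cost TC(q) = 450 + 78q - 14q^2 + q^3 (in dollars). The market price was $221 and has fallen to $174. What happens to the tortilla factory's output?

Output falls from 13 to 12

MC = 78 - 28q + 3q^2; the shutdown threshold is min AVC = $29 (at q = 7).
At P = $221 ≥ min AVC, set P = MC on the rising branch: q = 13.
At P = $174 ≥ min AVC, set P = MC: q = 12. The firm stays open but cuts output.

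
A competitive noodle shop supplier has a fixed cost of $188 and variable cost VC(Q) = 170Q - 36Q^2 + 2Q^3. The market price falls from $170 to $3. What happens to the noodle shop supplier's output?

MC = 170 - 72Q + 6Q^2; the shutdown threshold is min AVC = $8 (at Q = 9).
At P = $170 ≥ min AVC, set P = MC on the rising branch: Q = 12.
At P = $3 < min AVC = $8, price no longer covers variable cost at any output, so the firm shuts down: Q = 0.

Output falls from 12 to 0 (the firm shuts down)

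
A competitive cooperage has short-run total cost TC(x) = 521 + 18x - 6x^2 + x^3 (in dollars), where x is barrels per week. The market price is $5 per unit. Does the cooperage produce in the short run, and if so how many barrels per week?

Shut down

Strip out fixed cost: VC = 18x - 6x^2 + x^3. Then AVC = 18 - 6x + x^2 and MC = 18 - 12x + 3x^2.
AVC hits its minimum where MC = AVC, at x = 3, giving min AVC = 18 - 6·3 + 3^2 = $9.
With P < min AVC ($5 < $9), every unit sold adds to the loss.
Shutting down limits the loss to fixed cost, $521.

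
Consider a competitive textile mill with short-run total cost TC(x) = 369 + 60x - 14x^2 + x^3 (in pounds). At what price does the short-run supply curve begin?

£11 per unit

The shutdown price is the minimum of AVC. VC = 60x - 14x^2 + x^3, so AVC = 60 - 14x + x^2.
At the minimum of AVC, MC = AVC. MC = 60 - 28x + 3x^2; setting MC = AVC gives 2x^2 - 14x = 0, so x = 7. min AVC = 11.
For P < £11 the firm produces nothing.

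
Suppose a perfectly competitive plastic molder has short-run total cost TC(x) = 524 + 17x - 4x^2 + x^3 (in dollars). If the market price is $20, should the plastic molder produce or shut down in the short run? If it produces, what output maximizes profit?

Produce at x = 3

From TC, MC = TC'(x) = 17 - 8x + 3x^2 and AVC = VC/x = 17 - 4x + x^2.
AVC hits its minimum where MC = AVC, at x = 2, giving min AVC = 17 - 4·2 + 2^2 = $13.
Because $20 ≥ $13, revenue can cover variable cost; the firm operates.
P = MC gives -3 - 8x + 3x^2 = 0, with roots -1/3 and 3. Take the larger (rising MC): x* = 3.
Check: AVC at x = 3 is $14 ≤ P, so revenue covers variable cost.
Profit = P·x − TC = 20·3 − 566 = -$506, a loss, but smaller than the $524 fixed cost the firm would lose by shutting down.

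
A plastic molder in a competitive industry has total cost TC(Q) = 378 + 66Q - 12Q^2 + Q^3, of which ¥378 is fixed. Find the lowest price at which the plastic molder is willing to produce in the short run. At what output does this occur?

The shutdown price is the minimum of AVC. VC = 66Q - 12Q^2 + Q^3, so AVC = 66 - 12Q + Q^2.
dAVC/dQ = -12 + 2Q = 0 gives Q = 6. min AVC = 66 - 12·6 + 6^2 = 30.
So the shutdown price is ¥30.

¥30 per unit, at Q = 6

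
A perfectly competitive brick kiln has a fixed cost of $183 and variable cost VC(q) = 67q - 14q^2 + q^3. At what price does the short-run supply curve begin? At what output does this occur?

The shutdown price is the minimum of AVC. VC = 67q - 14q^2 + q^3, so AVC = 67 - 14q + q^2.
dAVC/dq = -14 + 2q = 0 gives q = 7. min AVC = 67 - 14·7 + 7^2 = 18.
So the shutdown price is $18.

$18 per unit, at q = 7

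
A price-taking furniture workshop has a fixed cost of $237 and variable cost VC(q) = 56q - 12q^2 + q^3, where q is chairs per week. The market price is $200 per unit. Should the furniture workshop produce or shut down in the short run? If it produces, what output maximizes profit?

Produce at q = 12

From TC, MC = TC'(q) = 56 - 24q + 3q^2 and AVC = VC/q = 56 - 12q + q^2.
AVC hits its minimum where MC = AVC, at q = 6, giving min AVC = 56 - 12·6 + 6^2 = $20.
Because $200 ≥ $20, revenue can cover variable cost; the firm operates.
Solving P = MC: -144 - 24q + 3q^2 = 0 ⇒ q = -4 or 12. On the upward-sloping branch, q* = 12.
Check: AVC at q = 12 is $56 ≤ P, so revenue covers variable cost.
Profit = P·q − TC = 200·12 − 909 = $1491.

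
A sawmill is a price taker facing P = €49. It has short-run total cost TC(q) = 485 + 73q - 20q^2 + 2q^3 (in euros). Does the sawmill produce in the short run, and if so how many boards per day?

From TC, MC = TC'(q) = 73 - 40q + 6q^2 and AVC = VC/q = 73 - 20q + 2q^2.
The AVC parabola has its vertex at q = 20/4 = 5, where AVC = 73 - 20·5 + 2·5^2 = €23.
P = €49 exceeds min AVC = €23, so the firm stays open.
Set P = MC: 49 = 73 - 40q + 6q^2 → 24 - 40q + 6q^2 = 0. The roots are q = 2/3 and q = 6; the profit-maximizing output is on the rising part of MC, so q* = 6.
Check: AVC at q = 6 is €25 ≤ P, so revenue covers variable cost.
Profit = P·q − TC = 49·6 − 635 = -€341, a loss, but smaller than the €485 fixed cost the firm would lose by shutting down.

Produce at q = 6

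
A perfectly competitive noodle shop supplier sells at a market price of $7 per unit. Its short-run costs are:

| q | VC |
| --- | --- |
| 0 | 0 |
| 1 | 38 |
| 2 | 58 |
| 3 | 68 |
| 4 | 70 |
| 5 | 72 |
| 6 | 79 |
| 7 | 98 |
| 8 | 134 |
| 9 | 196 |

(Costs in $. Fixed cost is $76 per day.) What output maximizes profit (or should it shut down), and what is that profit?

Profit at each row (π = 7q − TC): q=0: -76; q=1: -107; q=2: -120; q=3: -123; q=4: -118; q=5: -113; q=6: -113; q=7: -125; q=8: -154; q=9: -209.
Profit is highest at q = 0. Equivalently, the lowest AVC in the table is 79/6 ≈ $13.17 at q = 6, and P = $7 falls below it — price never covers variable cost, so the firm shuts down and loses only its fixed cost.

q = 0 (shut down); profit = -$76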